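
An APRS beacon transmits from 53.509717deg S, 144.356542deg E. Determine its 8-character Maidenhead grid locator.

Shift to the Maidenhead origin (180°W, 90°S): lon 324.35654, lat 36.49028.
Field: lon ⌊324.35654/20⌋ = 16 → Q; lat ⌊36.49028/10⌋ = 3 → D.
Square: lon ⌊4.35654/2⌋ = 2; lat ⌊6.49028/1⌋ = 6.
Subsquare: lon ⌊0.35654/0.0833333⌋ = 4 → e; lat ⌊0.49028/0.0416667⌋ = 11 → l.
Extended square: lon ⌊0.02321/0.00833333⌋ = 2; lat ⌊0.03195/0.00416667⌋ = 7.

QD26el27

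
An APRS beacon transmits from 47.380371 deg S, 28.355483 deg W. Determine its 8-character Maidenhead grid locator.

Shift to the Maidenhead origin (180°W, 90°S): lon 151.64452, lat 42.61963.
Field (20°×10°, letters A–R): lon ⌊151.64452/20⌋ = 7 → H; lat ⌊42.61963/10⌋ = 4 → E.
Square (2°×1°, digits 0–9): lon ⌊11.64452/2⌋ = 5; lat ⌊2.61963/1⌋ = 2.
Subsquare (5′×2.5′, letters a–x): lon ⌊1.64452/0.0833333⌋ = 19 → t; lat ⌊0.61963/0.0416667⌋ = 14 → o.
Extended square (30″×15″, digits 0–9): lon ⌊0.06118/0.00833333⌋ = 7; lat ⌊0.03630/0.00416667⌋ = 8.

HE52to78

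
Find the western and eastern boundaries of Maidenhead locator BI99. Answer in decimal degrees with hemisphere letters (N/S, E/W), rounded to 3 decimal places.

Field B=1, I=8: +1·20° lon, +8·10° lat → SW at lon -160°, lat -10°.
Square 9, 9: +9·2° lon, +9·1° lat → SW at lon -142°, lat -1°.
Cell spans 2° lon × 1° lat.
west 142.000° W, east 140.000° W.

142.000° W, 140.000° W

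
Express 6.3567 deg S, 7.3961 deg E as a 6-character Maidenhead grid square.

Shift to the Maidenhead origin (180°W, 90°S): lon 187.3961, lat 83.6433.
Field: lon ⌊187.3961/20⌋ = 9 → J; lat ⌊83.6433/10⌋ = 8 → I.
Square: lon ⌊7.3961/2⌋ = 3; lat ⌊3.6433/1⌋ = 3.
Subsquare: lon ⌊1.3961/0.0833333⌋ = 16 → q; lat ⌊0.6433/0.0416667⌋ = 15 → p.

JI33qp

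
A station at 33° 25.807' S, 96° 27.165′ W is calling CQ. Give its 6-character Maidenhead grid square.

EF16sn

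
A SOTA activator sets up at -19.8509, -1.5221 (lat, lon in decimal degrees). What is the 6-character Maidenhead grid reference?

IH90fd

Add 180° to longitude and 90° to latitude: 178.4779, 70.1491.
Field: 178.4779/20 → 8 → I, 70.1491/10 → 7 → H; chars IH.
Square: 18.4779/2 → 9, 0.1491/1 → 0; chars 90.
Subsquare: 0.4779/0.0833333 → 5 → f, 0.1491/0.0416667 → 3 → d; chars fd.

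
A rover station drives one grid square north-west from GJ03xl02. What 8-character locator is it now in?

Longitude extended square 0; −1 → -1, wraps to 9, carry into subsquare.
Longitude subsquare x = 23; −1 → 22 = w.
Latitude extended square 2; +1 → 3.

GJ03wl93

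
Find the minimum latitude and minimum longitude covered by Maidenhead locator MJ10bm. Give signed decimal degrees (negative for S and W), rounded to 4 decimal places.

0.5000, 62.0833

Field M=12, J=9: +12·20° lon, +9·10° lat → SW at lon 60°, lat 0°.
Square 1, 0: +1·2° lon, +0·1° lat → SW at lon 62°, lat 0°.
Subsquare b=1, m=12: +1·0.0833333° lon, +12·0.0416667° lat → SW at lon 62.0833°, lat 0.5°.
latitude 0.5000, longitude 62.0833.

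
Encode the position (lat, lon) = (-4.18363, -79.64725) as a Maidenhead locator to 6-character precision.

FI05et

Add 180° to longitude and 90° to latitude: 100.3528, 85.8164.
Field: lon ⌊100.3528/20⌋ = 5 → F; lat ⌊85.8164/10⌋ = 8 → I.
Square: lon ⌊0.3528/2⌋ = 0; lat ⌊5.8164/1⌋ = 5.
Subsquare: lon ⌊0.3528/0.0833333⌋ = 4 → e; lat ⌊0.8164/0.0416667⌋ = 19 → t.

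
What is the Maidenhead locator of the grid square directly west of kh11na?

KH11ma

Longitude subsquare n = 13; −1 → 12 = m.
The latitude characters are unchanged.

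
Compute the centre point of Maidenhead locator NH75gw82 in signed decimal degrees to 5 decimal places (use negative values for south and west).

Field N=13, H=7: +13·20° lon, +7·10° lat → SW at lon 80°, lat -20°.
Square 7, 5: +7·2° lon, +5·1° lat → SW at lon 94°, lat -15°.
Subsquare g=6, w=22: +6·0.0833333° lon, +22·0.0416667° lat → SW at lon 94.5°, lat -14.0833°.
Extended square 8, 2: +8·0.00833333° lon, +2·0.00416667° lat → SW at lon 94.5667°, lat -14.075°.
Cell spans 0.00833333° lon × 0.00416667° lat. Centre is SW corner plus half of each.
latitude -14.07292, longitude 94.57083.

-14.07292, 94.57083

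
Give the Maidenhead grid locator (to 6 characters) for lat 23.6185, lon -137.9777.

Add 180° to longitude and 90° to latitude: 42.0223, 113.6185.
Field (20°×10°, letters A–R): 42.0223/20 → 2 → C, 113.6185/10 → 11 → L; chars CL.
Square (2°×1°, digits 0–9): 2.0223/2 → 1, 3.6185/1 → 3; chars 13.
Subsquare (5′×2.5′, letters a–x): 0.0223/0.0833333 → 0 → a, 0.6185/0.0416667 → 14 → o; chars ao.

CL13ao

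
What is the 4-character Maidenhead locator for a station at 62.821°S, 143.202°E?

QC17

Offset from 180°W / 90°S: lon 323.20°, lat 27.18°.
Field: lon ⌊323.20/20⌋ = 16 → Q; lat ⌊27.18/10⌋ = 2 → C.
Square: lon ⌊3.20/2⌋ = 1; lat ⌊7.18/1⌋ = 7.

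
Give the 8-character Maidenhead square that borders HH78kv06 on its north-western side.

HH78jv97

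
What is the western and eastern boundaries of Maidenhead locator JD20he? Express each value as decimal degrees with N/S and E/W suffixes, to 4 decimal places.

4.5833° E, 4.6667° E

Field J=9, D=3: +9·20° lon, +3·10° lat → SW at lon 0°, lat -60°.
Square 2, 0: +2·2° lon, +0·1° lat → SW at lon 4°, lat -60°.
Subsquare h=7, e=4: +7·0.0833333° lon, +4·0.0416667° lat → SW at lon 4.58333°, lat -59.8333°.
Cell spans 0.0833333° lon × 0.0416667° lat.
west 4.5833° E, east 4.6667° E.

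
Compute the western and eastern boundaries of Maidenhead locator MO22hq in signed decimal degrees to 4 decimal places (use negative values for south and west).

Field M=12, O=14: +12·20° lon, +14·10° lat → SW at lon 60°, lat 50°.
Square 2, 2: +2·2° lon, +2·1° lat → SW at lon 64°, lat 52°.
Subsquare h=7, q=16: +7·0.0833333° lon, +16·0.0416667° lat → SW at lon 64.5833°, lat 52.6667°.
Cell spans 0.0833333° lon × 0.0416667° lat.
west 64.5833, east 64.6667.

64.5833, 64.6667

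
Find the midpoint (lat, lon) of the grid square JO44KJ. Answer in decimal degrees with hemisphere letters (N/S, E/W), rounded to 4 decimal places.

Field J=9, O=14: +9·20° lon, +14·10° lat → SW at lon 0°, lat 50°.
Square 4, 4: +4·2° lon, +4·1° lat → SW at lon 8°, lat 54°.
Subsquare k=10, j=9: +10·0.0833333° lon, +9·0.0416667° lat → SW at lon 8.83333°, lat 54.375°.
Cell spans 0.0833333° lon × 0.0416667° lat. Centre is SW corner plus half of each.
latitude 54.3958° N, longitude 8.8750° E.

54.3958° N, 8.8750° E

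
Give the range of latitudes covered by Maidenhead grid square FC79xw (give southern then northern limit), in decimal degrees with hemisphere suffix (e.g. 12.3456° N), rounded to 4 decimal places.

Field F=5, C=2: +5·20° lon, +2·10° lat → SW at lon -80°, lat -70°.
Square 7, 9: +7·2° lon, +9·1° lat → SW at lon -66°, lat -61°.
Subsquare x=23, w=22: +23·0.0833333° lon, +22·0.0416667° lat → SW at lon -64.0833°, lat -60.0833°.
Cell spans 0.0833333° lon × 0.0416667° lat.
south 60.0833° S, north 60.0417° S.

60.0833° S, 60.0417° S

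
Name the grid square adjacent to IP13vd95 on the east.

IP13wd05

Longitude extended square 9; +1 → 10, wraps to 0, carry into subsquare.
Longitude subsquare v = 21; +1 → 22 = w.
The latitude characters are unchanged.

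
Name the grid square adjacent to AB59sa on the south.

AB58sx

Latitude subsquare a = 0; −1 → -1, wraps to 23 = x, carry into square.
Latitude square 9; −1 → 8.
The longitude characters are unchanged.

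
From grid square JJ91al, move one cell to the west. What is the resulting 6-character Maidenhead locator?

JJ81xl

Longitude subsquare a = 0; −1 → -1, wraps to 23 = x, carry into square.
Longitude square 9; −1 → 8.
The latitude characters are unchanged.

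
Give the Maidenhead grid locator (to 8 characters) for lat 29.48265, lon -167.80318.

Offset from 180°W / 90°S: lon 12.19682°, lat 119.48265°.
Field: 12.19682/20 → 0 → A, 119.48265/10 → 11 → L; chars AL.
Square: 12.19682/2 → 6, 9.48265/1 → 9; chars 69.
Subsquare: 0.19682/0.0833333 → 2 → c, 0.48265/0.0416667 → 11 → l; chars cl.
Extended square: 0.03015/0.00833333 → 3, 0.02432/0.00416667 → 5; chars 35.

AL69cl35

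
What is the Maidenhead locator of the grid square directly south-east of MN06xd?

MN16ac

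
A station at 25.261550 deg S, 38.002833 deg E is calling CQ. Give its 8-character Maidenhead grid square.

KG94ar07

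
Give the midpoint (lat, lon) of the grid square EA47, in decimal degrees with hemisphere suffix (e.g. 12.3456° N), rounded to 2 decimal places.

82.50° S, 91.00° W

Field E=4, A=0: +4·20° lon, +0·10° lat → SW at lon -100°, lat -90°.
Square 4, 7: +4·2° lon, +7·1° lat → SW at lon -92°, lat -83°.
Cell spans 2° lon × 1° lat. Centre is SW corner plus half of each.
latitude 82.50° S, longitude 91.00° W.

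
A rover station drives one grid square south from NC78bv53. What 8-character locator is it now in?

NC78bv52

Latitude extended square 3; −1 → 2.
The longitude characters are unchanged.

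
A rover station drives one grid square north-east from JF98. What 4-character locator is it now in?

KF09

Longitude square 9; +1 → 10, wraps to 0, carry into field.
Longitude field J = 9; +1 → 10 = K.
Latitude square 8; +1 → 9.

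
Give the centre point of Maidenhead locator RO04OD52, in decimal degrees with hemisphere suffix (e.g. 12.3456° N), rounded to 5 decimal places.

54.13542° N, 161.21250° E

Field R=17, O=14: +17·20° lon, +14·10° lat → SW at lon 160°, lat 50°.
Square 0, 4: +0·2° lon, +4·1° lat → SW at lon 160°, lat 54°.
Subsquare o=14, d=3: +14·0.0833333° lon, +3·0.0416667° lat → SW at lon 161.167°, lat 54.125°.
Extended square 5, 2: +5·0.00833333° lon, +2·0.00416667° lat → SW at lon 161.208°, lat 54.1333°.
Cell spans 0.00833333° lon × 0.00416667° lat. Centre is SW corner plus half of each.
latitude 54.13542° N, longitude 161.21250° E.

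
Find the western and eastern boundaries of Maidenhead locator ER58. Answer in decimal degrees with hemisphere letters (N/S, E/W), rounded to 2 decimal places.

Field E=4, R=17: +4·20° lon, +17·10° lat → SW at lon -100°, lat 80°.
Square 5, 8: +5·2° lon, +8·1° lat → SW at lon -90°, lat 88°.
Cell spans 2° lon × 1° lat.
west 90.00° W, east 88.00° W.

90.00° W, 88.00° W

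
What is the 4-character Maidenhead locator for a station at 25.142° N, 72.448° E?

Shift to the Maidenhead origin (180°W, 90°S): lon 252.45, lat 115.14.
Field: lon ⌊252.45/20⌋ = 12 → M; lat ⌊115.14/10⌋ = 11 → L.
Square: lon ⌊12.45/2⌋ = 6; lat ⌊5.14/1⌋ = 5.

ML65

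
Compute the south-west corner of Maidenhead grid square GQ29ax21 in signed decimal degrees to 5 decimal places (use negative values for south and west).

79.96250, -55.98333

Field G=6, Q=16: +6·20° lon, +16·10° lat → SW at lon -60°, lat 70°.
Square 2, 9: +2·2° lon, +9·1° lat → SW at lon -56°, lat 79°.
Subsquare a=0, x=23: +0·0.0833333° lon, +23·0.0416667° lat → SW at lon -56°, lat 79.9583°.
Extended square 2, 1: +2·0.00833333° lon, +1·0.00416667° lat → SW at lon -55.9833°, lat 79.9625°.
latitude 79.96250, longitude -55.98333.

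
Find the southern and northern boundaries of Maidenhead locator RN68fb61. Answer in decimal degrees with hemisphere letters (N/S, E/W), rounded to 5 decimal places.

Field R=17, N=13: +17·20° lon, +13·10° lat → SW at lon 160°, lat 40°.
Square 6, 8: +6·2° lon, +8·1° lat → SW at lon 172°, lat 48°.
Subsquare f=5, b=1: +5·0.0833333° lon, +1·0.0416667° lat → SW at lon 172.417°, lat 48.0417°.
Extended square 6, 1: +6·0.00833333° lon, +1·0.00416667° lat → SW at lon 172.467°, lat 48.0458°.
Cell spans 0.00833333° lon × 0.00416667° lat.
south 48.04583° N, north 48.05000° N.

48.04583° N, 48.05000° N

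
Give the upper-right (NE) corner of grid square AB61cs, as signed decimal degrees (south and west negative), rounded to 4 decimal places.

Field A=0, B=1: +0·20° lon, +1·10° lat → SW at lon -180°, lat -80°.
Square 6, 1: +6·2° lon, +1·1° lat → SW at lon -168°, lat -79°.
Subsquare c=2, s=18: +2·0.0833333° lon, +18·0.0416667° lat → SW at lon -167.833°, lat -78.25°.
Cell spans 0.0833333° lon × 0.0416667° lat. NE corner is SW corner plus one full cell.
latitude -78.2083, longitude -167.7500.

-78.2083, -167.7500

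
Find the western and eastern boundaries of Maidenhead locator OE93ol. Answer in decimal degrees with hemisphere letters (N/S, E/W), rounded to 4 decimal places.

119.1667° E, 119.2500° E

Field O=14, E=4: +14·20° lon, +4·10° lat → SW at lon 100°, lat -50°.
Square 9, 3: +9·2° lon, +3·1° lat → SW at lon 118°, lat -47°.
Subsquare o=14, l=11: +14·0.0833333° lon, +11·0.0416667° lat → SW at lon 119.167°, lat -46.5417°.
Cell spans 0.0833333° lon × 0.0416667° lat.
west 119.1667° E, east 119.2500° E.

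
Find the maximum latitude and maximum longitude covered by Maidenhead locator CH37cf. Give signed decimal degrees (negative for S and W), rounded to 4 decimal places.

Field C=2, H=7: +2·20° lon, +7·10° lat → SW at lon -140°, lat -20°.
Square 3, 7: +3·2° lon, +7·1° lat → SW at lon -134°, lat -13°.
Subsquare c=2, f=5: +2·0.0833333° lon, +5·0.0416667° lat → SW at lon -133.833°, lat -12.7917°.
Cell spans 0.0833333° lon × 0.0416667° lat. NE corner is SW corner plus one full cell.
latitude -12.7500, longitude -133.7500.

-12.7500, -133.7500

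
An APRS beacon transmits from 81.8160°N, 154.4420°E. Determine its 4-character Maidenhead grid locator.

QR71

Shift to the Maidenhead origin (180°W, 90°S): lon 334.44, lat 171.82.
Field (20°×10°, letters A–R): 334.44/20 → 16 → Q, 171.82/10 → 17 → R; chars QR.
Square (2°×1°, digits 0–9): 14.44/2 → 7, 1.82/1 → 1; chars 71.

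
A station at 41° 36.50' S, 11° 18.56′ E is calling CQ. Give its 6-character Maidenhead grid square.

Shift to the Maidenhead origin (180°W, 90°S): lon 191.3093, lat 48.3917.
Field: lon ⌊191.3093/20⌋ = 9 → J; lat ⌊48.3917/10⌋ = 4 → E.
Square: lon ⌊11.3093/2⌋ = 5; lat ⌊8.3917/1⌋ = 8.
Subsquare: lon ⌊1.3093/0.0833333⌋ = 15 → p; lat ⌊0.3917/0.0416667⌋ = 9 → j.

JE58pj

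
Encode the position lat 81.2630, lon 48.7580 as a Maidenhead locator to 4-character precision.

Offset from 180°W / 90°S: lon 228.76°, lat 171.26°.
Field: 228.76/20 → 11 → L, 171.26/10 → 17 → R; chars LR.
Square: 8.76/2 → 4, 1.26/1 → 1; chars 41.

LR41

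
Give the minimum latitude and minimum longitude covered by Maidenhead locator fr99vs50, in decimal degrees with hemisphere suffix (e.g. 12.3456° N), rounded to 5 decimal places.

89.75000° N, 60.20833° W

Field F=5, R=17: +5·20° lon, +17·10° lat → SW at lon -80°, lat 80°.
Square 9, 9: +9·2° lon, +9·1° lat → SW at lon -62°, lat 89°.
Subsquare v=21, s=18: +21·0.0833333° lon, +18·0.0416667° lat → SW at lon -60.25°, lat 89.75°.
Extended square 5, 0: +5·0.00833333° lon, +0·0.00416667° lat → SW at lon -60.2083°, lat 89.75°.
latitude 89.75000° N, longitude 60.20833° W.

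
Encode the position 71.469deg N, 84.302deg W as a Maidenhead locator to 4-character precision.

EQ71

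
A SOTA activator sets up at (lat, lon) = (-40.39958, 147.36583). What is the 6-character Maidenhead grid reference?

Add 180° to longitude and 90° to latitude: 327.3658, 49.6004.
Field: 327.3658/20 → 16 → Q, 49.6004/10 → 4 → E; chars QE.
Square: 7.3658/2 → 3, 9.6004/1 → 9; chars 39.
Subsquare: 1.3658/0.0833333 → 16 → q, 0.6004/0.0416667 → 14 → o; chars qo.

QE39qo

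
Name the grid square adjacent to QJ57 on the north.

QJ58

Latitude square 7; +1 → 8.
The longitude characters are unchanged.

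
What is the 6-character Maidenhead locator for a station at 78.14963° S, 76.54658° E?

Offset from 180°W / 90°S: lon 256.5466°, lat 11.8504°.
Field: 256.5466/20 → 12 → M, 11.8504/10 → 1 → B; chars MB.
Square: 16.5466/2 → 8, 1.8504/1 → 1; chars 81.
Subsquare: 0.5466/0.0833333 → 6 → g, 0.8504/0.0416667 → 20 → u; chars gu.

MB81gu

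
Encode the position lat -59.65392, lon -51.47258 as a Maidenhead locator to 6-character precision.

Offset from 180°W / 90°S: lon 128.5274°, lat 30.3461°.
Field: 128.5274/20 → 6 → G, 30.3461/10 → 3 → D; chars GD.
Square: 8.5274/2 → 4, 0.3461/1 → 0; chars 40.
Subsquare: 0.5274/0.0833333 → 6 → g, 0.3461/0.0416667 → 8 → i; chars gi.

GD40gi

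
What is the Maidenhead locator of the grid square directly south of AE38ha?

Latitude subsquare a = 0; −1 → -1, wraps to 23 = x, carry into square.
Latitude square 8; −1 → 7.
The longitude characters are unchanged.

AE37hx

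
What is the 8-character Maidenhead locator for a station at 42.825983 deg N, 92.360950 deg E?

NN62et38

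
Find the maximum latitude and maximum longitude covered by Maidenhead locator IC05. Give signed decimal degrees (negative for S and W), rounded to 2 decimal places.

Field I=8, C=2: +8·20° lon, +2·10° lat → SW at lon -20°, lat -70°.
Square 0, 5: +0·2° lon, +5·1° lat → SW at lon -20°, lat -65°.
Cell spans 2° lon × 1° lat. NE corner is SW corner plus one full cell.
latitude -64.00, longitude -18.00.

-64.00, -18.00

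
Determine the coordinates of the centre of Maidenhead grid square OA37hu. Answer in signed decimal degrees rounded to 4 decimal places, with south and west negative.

-82.1458, 106.6250

Field O=14, A=0: +14·20° lon, +0·10° lat → SW at lon 100°, lat -90°.
Square 3, 7: +3·2° lon, +7·1° lat → SW at lon 106°, lat -83°.
Subsquare h=7, u=20: +7·0.0833333° lon, +20·0.0416667° lat → SW at lon 106.583°, lat -82.1667°.
Cell spans 0.0833333° lon × 0.0416667° lat. Centre is SW corner plus half of each.
latitude -82.1458, longitude 106.6250.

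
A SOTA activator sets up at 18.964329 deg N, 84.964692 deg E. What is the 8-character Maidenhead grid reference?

NK28lx51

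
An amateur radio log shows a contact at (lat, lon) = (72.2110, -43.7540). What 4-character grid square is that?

GQ82

Shift to the Maidenhead origin (180°W, 90°S): lon 136.25, lat 162.21.
Field: 136.25/20 → 6 → G, 162.21/10 → 16 → Q; chars GQ.
Square: 16.25/2 → 8, 2.21/1 → 2; chars 82.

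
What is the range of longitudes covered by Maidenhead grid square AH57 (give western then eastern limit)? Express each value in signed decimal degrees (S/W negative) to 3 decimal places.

-170.000, -168.000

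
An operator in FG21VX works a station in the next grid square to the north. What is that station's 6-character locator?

FG22va

Latitude subsquare x = 23; +1 → 24, wraps to 0 = a, carry into square.
Latitude square 1; +1 → 2.
The longitude characters are unchanged.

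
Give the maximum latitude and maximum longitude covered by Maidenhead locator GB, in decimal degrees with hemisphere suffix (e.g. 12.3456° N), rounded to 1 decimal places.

Field G=6, B=1: +6·20° lon, +1·10° lat → SW at lon -60°, lat -80°.
Cell spans 20° lon × 10° lat. NE corner is SW corner plus one full cell.
latitude 70.0° S, longitude 40.0° W.

70.0° S, 40.0° W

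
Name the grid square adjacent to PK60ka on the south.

Latitude subsquare a = 0; −1 → -1, wraps to 23 = x, carry into square.
Latitude square 0; −1 → -1, wraps to 9, carry into field.
Latitude field K = 10; −1 → 9 = J.
The longitude characters are unchanged.

PJ69kx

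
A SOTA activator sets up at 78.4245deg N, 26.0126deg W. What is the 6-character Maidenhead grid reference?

HQ68xk

Offset from 180°W / 90°S: lon 153.9874°, lat 168.4245°.
Field: 153.9874/20 → 7 → H, 168.4245/10 → 16 → Q; chars HQ.
Square: 13.9874/2 → 6, 8.4245/1 → 8; chars 68.
Subsquare: 1.9874/0.0833333 → 23 → x, 0.4245/0.0416667 → 10 → k; chars xk.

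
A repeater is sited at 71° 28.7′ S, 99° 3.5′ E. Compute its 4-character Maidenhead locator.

NB98

Shift to the Maidenhead origin (180°W, 90°S): lon 279.06, lat 18.52.
Field: 279.06/20 → 13 → N, 18.52/10 → 1 → B; chars NB.
Square: 19.06/2 → 9, 8.52/1 → 8; chars 98.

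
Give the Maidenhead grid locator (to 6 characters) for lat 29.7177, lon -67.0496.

FL69lr

Shift to the Maidenhead origin (180°W, 90°S): lon 112.9504, lat 119.7177.
Field (20°×10°, letters A–R): lon ⌊112.9504/20⌋ = 5 → F; lat ⌊119.7177/10⌋ = 11 → L.
Square (2°×1°, digits 0–9): lon ⌊12.9504/2⌋ = 6; lat ⌊9.7177/1⌋ = 9.
Subsquare (5′×2.5′, letters a–x): lon ⌊0.9504/0.0833333⌋ = 11 → l; lat ⌊0.7177/0.0416667⌋ = 17 → r.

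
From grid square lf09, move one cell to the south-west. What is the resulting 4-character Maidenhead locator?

KF98

Longitude square 0; −1 → -1, wraps to 9, carry into field.
Longitude field L = 11; −1 → 10 = K.
Latitude square 9; −1 → 8.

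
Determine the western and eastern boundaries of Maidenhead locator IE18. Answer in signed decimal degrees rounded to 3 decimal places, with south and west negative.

Field I=8, E=4: +8·20° lon, +4·10° lat → SW at lon -20°, lat -50°.
Square 1, 8: +1·2° lon, +8·1° lat → SW at lon -18°, lat -42°.
Cell spans 2° lon × 1° lat.
west -18.000, east -16.000.

-18.000, -16.000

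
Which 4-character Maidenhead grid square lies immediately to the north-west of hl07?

GL98

Longitude square 0; −1 → -1, wraps to 9, carry into field.
Longitude field H = 7; −1 → 6 = G.
Latitude square 7; +1 → 8.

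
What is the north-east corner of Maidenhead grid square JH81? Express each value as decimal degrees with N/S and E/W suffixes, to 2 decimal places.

18.00° S, 18.00° E

Field J=9, H=7: +9·20° lon, +7·10° lat → SW at lon 0°, lat -20°.
Square 8, 1: +8·2° lon, +1·1° lat → SW at lon 16°, lat -19°.
Cell spans 2° lon × 1° lat. NE corner is SW corner plus one full cell.
latitude 18.00° S, longitude 18.00° E.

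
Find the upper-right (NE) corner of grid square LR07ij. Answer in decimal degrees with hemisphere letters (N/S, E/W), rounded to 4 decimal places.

87.4167° N, 40.7500° E

Field L=11, R=17: +11·20° lon, +17·10° lat → SW at lon 40°, lat 80°.
Square 0, 7: +0·2° lon, +7·1° lat → SW at lon 40°, lat 87°.
Subsquare i=8, j=9: +8·0.0833333° lon, +9·0.0416667° lat → SW at lon 40.6667°, lat 87.375°.
Cell spans 0.0833333° lon × 0.0416667° lat. NE corner is SW corner plus one full cell.
latitude 87.4167° N, longitude 40.7500° E.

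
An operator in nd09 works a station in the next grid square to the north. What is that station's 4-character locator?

NE00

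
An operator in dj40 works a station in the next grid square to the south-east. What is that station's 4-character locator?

DI59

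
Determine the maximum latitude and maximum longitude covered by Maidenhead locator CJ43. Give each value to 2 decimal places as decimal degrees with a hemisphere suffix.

4.00° N, 130.00° W

Field C=2, J=9: +2·20° lon, +9·10° lat → SW at lon -140°, lat 0°.
Square 4, 3: +4·2° lon, +3·1° lat → SW at lon -132°, lat 3°.
Cell spans 2° lon × 1° lat. NE corner is SW corner plus one full cell.
latitude 4.00° N, longitude 130.00° W.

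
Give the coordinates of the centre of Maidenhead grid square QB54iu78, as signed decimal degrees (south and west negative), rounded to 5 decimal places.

Field Q=16, B=1: +16·20° lon, +1·10° lat → SW at lon 140°, lat -80°.
Square 5, 4: +5·2° lon, +4·1° lat → SW at lon 150°, lat -76°.
Subsquare i=8, u=20: +8·0.0833333° lon, +20·0.0416667° lat → SW at lon 150.667°, lat -75.1667°.
Extended square 7, 8: +7·0.00833333° lon, +8·0.00416667° lat → SW at lon 150.725°, lat -75.1333°.
Cell spans 0.00833333° lon × 0.00416667° lat. Centre is SW corner plus half of each.
latitude -75.13125, longitude 150.72917.

-75.13125, 150.72917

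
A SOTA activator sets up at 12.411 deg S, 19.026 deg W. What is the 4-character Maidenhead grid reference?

IH07

Shift to the Maidenhead origin (180°W, 90°S): lon 160.97, lat 77.59.
Field: lon ⌊160.97/20⌋ = 8 → I; lat ⌊77.59/10⌋ = 7 → H.
Square: lon ⌊0.97/2⌋ = 0; lat ⌊7.59/1⌋ = 7.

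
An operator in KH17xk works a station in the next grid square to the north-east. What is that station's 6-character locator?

KH27al

Longitude subsquare x = 23; +1 → 24, wraps to 0 = a, carry into square.
Longitude square 1; +1 → 2.
Latitude subsquare k = 10; +1 → 11 = l.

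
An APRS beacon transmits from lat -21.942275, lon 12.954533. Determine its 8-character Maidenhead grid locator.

Shift to the Maidenhead origin (180°W, 90°S): lon 192.95453, lat 68.05773.
Field: 192.95453/20 → 9 → J, 68.05773/10 → 6 → G; chars JG.
Square: 12.95453/2 → 6, 8.05773/1 → 8; chars 68.
Subsquare: 0.95453/0.0833333 → 11 → l, 0.05773/0.0416667 → 1 → b; chars lb.
Extended square: 0.03787/0.00833333 → 4, 0.01606/0.00416667 → 3; chars 43.

JG68lb43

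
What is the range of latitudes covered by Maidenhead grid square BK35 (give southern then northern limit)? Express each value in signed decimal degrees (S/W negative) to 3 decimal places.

Field B=1, K=10: +1·20° lon, +10·10° lat → SW at lon -160°, lat 10°.
Square 3, 5: +3·2° lon, +5·1° lat → SW at lon -154°, lat 15°.
Cell spans 2° lon × 1° lat.
south 15.000, north 16.000.

15.000, 16.000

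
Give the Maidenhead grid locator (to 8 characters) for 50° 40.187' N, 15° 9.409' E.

Shift to the Maidenhead origin (180°W, 90°S): lon 195.15682, lat 140.66978.
Field (20°×10°, letters A–R): lon ⌊195.15682/20⌋ = 9 → J; lat ⌊140.66978/10⌋ = 14 → O.
Square (2°×1°, digits 0–9): lon ⌊15.15682/2⌋ = 7; lat ⌊0.66978/1⌋ = 0.
Subsquare (5′×2.5′, letters a–x): lon ⌊1.15682/0.0833333⌋ = 13 → n; lat ⌊0.66978/0.0416667⌋ = 16 → q.
Extended square (30″×15″, digits 0–9): lon ⌊0.07348/0.00833333⌋ = 8; lat ⌊0.00312/0.00416667⌋ = 0.

JO70nq80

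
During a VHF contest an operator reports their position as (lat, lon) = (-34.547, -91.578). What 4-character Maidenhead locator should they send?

EF45

Add 180° to longitude and 90° to latitude: 88.42, 55.45.
Field: 88.42/20 → 4 → E, 55.45/10 → 5 → F; chars EF.
Square: 8.42/2 → 4, 5.45/1 → 5; chars 45.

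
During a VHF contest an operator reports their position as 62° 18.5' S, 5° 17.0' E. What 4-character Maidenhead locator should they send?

JC27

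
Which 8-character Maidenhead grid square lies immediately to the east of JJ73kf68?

Longitude extended square 6; +1 → 7.
The latitude characters are unchanged.

JJ73kf78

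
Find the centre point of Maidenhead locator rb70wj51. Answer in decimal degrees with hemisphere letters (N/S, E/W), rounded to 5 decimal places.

Field R=17, B=1: +17·20° lon, +1·10° lat → SW at lon 160°, lat -80°.
Square 7, 0: +7·2° lon, +0·1° lat → SW at lon 174°, lat -80°.
Subsquare w=22, j=9: +22·0.0833333° lon, +9·0.0416667° lat → SW at lon 175.833°, lat -79.625°.
Extended square 5, 1: +5·0.00833333° lon, +1·0.00416667° lat → SW at lon 175.875°, lat -79.6208°.
Cell spans 0.00833333° lon × 0.00416667° lat. Centre is SW corner plus half of each.
latitude 79.61875° S, longitude 175.87917° E.

79.61875° S, 175.87917° E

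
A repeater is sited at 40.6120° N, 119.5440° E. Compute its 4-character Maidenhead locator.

ON90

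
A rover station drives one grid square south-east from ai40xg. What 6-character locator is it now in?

Longitude subsquare x = 23; +1 → 24, wraps to 0 = a, carry into square.
Longitude square 4; +1 → 5.
Latitude subsquare g = 6; −1 → 5 = f.

AI50af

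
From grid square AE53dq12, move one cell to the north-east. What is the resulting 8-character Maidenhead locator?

AE53dq23

Longitude extended square 1; +1 → 2.
Latitude extended square 2; +1 → 3.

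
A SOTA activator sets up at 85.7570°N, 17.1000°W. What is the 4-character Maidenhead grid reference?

Offset from 180°W / 90°S: lon 162.90°, lat 175.76°.
Field (20°×10°, letters A–R): lon ⌊162.90/20⌋ = 8 → I; lat ⌊175.76/10⌋ = 17 → R.
Square (2°×1°, digits 0–9): lon ⌊2.90/2⌋ = 1; lat ⌊5.76/1⌋ = 5.

IR15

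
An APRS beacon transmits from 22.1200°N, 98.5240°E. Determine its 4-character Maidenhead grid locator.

NL92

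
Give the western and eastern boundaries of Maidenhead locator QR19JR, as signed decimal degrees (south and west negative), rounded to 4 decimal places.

142.7500, 142.8333

Field Q=16, R=17: +16·20° lon, +17·10° lat → SW at lon 140°, lat 80°.
Square 1, 9: +1·2° lon, +9·1° lat → SW at lon 142°, lat 89°.
Subsquare j=9, r=17: +9·0.0833333° lon, +17·0.0416667° lat → SW at lon 142.75°, lat 89.7083°.
Cell spans 0.0833333° lon × 0.0416667° lat.
west 142.7500, east 142.8333.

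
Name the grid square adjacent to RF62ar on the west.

RF52xr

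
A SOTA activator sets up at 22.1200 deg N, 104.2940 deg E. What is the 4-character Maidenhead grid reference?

Shift to the Maidenhead origin (180°W, 90°S): lon 284.29, lat 112.12.
Field (20°×10°, letters A–R): lon ⌊284.29/20⌋ = 14 → O; lat ⌊112.12/10⌋ = 11 → L.
Square (2°×1°, digits 0–9): lon ⌊4.29/2⌋ = 2; lat ⌊2.12/1⌋ = 2.

OL22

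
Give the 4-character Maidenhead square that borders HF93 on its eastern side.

IF03

Longitude square 9; +1 → 10, wraps to 0, carry into field.
Longitude field H = 7; +1 → 8 = I.
The latitude characters are unchanged.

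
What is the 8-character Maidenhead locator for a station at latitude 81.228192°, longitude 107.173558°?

OR31of04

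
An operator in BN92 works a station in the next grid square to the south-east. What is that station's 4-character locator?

CN01

Longitude square 9; +1 → 10, wraps to 0, carry into field.
Longitude field B = 1; +1 → 2 = C.
Latitude square 2; −1 → 1.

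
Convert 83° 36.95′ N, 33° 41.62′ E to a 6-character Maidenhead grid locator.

KR63uo

Add 180° to longitude and 90° to latitude: 213.6937, 173.6158.
Field (20°×10°, letters A–R): lon ⌊213.6937/20⌋ = 10 → K; lat ⌊173.6158/10⌋ = 17 → R.
Square (2°×1°, digits 0–9): lon ⌊13.6937/2⌋ = 6; lat ⌊3.6158/1⌋ = 3.
Subsquare (5′×2.5′, letters a–x): lon ⌊1.6937/0.0833333⌋ = 20 → u; lat ⌊0.6158/0.0416667⌋ = 14 → o.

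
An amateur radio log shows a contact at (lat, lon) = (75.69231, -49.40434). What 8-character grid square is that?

GQ55hq16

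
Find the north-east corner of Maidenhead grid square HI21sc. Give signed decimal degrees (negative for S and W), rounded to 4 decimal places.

-8.8750, -34.4167

Field H=7, I=8: +7·20° lon, +8·10° lat → SW at lon -40°, lat -10°.
Square 2, 1: +2·2° lon, +1·1° lat → SW at lon -36°, lat -9°.
Subsquare s=18, c=2: +18·0.0833333° lon, +2·0.0416667° lat → SW at lon -34.5°, lat -8.91667°.
Cell spans 0.0833333° lon × 0.0416667° lat. NE corner is SW corner plus one full cell.
latitude -8.8750, longitude -34.4167.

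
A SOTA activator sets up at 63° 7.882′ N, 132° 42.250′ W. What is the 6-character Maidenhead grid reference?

Shift to the Maidenhead origin (180°W, 90°S): lon 47.2958, lat 153.1314.
Field (20°×10°, letters A–R): 47.2958/20 → 2 → C, 153.1314/10 → 15 → P; chars CP.
Square (2°×1°, digits 0–9): 7.2958/2 → 3, 3.1314/1 → 3; chars 33.
Subsquare (5′×2.5′, letters a–x): 1.2958/0.0833333 → 15 → p, 0.1314/0.0416667 → 3 → d; chars pd.

CP33pd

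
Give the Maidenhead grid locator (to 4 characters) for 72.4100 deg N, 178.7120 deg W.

Shift to the Maidenhead origin (180°W, 90°S): lon 1.29, lat 162.41.
Field: lon ⌊1.29/20⌋ = 0 → A; lat ⌊162.41/10⌋ = 16 → Q.
Square: lon ⌊1.29/2⌋ = 0; lat ⌊2.41/1⌋ = 2.

AQ02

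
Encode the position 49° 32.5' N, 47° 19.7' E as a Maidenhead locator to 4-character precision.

LN39

Offset from 180°W / 90°S: lon 227.33°, lat 139.54°.
Field: 227.33/20 → 11 → L, 139.54/10 → 13 → N; chars LN.
Square: 7.33/2 → 3, 9.54/1 → 9; chars 39.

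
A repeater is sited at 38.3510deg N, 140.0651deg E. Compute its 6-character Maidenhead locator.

Offset from 180°W / 90°S: lon 320.0651°, lat 128.3510°.
Field: 320.0651/20 → 16 → Q, 128.3510/10 → 12 → M; chars QM.
Square: 0.0651/2 → 0, 8.3510/1 → 8; chars 08.
Subsquare: 0.0651/0.0833333 → 0 → a, 0.3510/0.0416667 → 8 → i; chars ai.

QM08ai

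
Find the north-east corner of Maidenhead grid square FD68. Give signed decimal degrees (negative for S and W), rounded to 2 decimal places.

Field F=5, D=3: +5·20° lon, +3·10° lat → SW at lon -80°, lat -60°.
Square 6, 8: +6·2° lon, +8·1° lat → SW at lon -68°, lat -52°.
Cell spans 2° lon × 1° lat. NE corner is SW corner plus one full cell.
latitude -51.00, longitude -66.00.

-51.00, -66.00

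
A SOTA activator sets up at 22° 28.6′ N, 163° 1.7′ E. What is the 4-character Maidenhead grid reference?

RL12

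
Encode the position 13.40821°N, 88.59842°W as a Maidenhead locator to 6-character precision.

EK53qj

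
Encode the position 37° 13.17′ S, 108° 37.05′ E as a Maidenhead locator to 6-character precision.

OF42hs

Offset from 180°W / 90°S: lon 288.6175°, lat 52.7805°.
Field (20°×10°, letters A–R): lon ⌊288.6175/20⌋ = 14 → O; lat ⌊52.7805/10⌋ = 5 → F.
Square (2°×1°, digits 0–9): lon ⌊8.6175/2⌋ = 4; lat ⌊2.7805/1⌋ = 2.
Subsquare (5′×2.5′, letters a–x): lon ⌊0.6175/0.0833333⌋ = 7 → h; lat ⌊0.7805/0.0416667⌋ = 18 → s.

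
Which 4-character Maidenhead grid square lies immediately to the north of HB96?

Latitude square 6; +1 → 7.
The longitude characters are unchanged.

HB97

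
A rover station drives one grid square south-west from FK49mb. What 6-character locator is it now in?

Longitude subsquare m = 12; −1 → 11 = l.
Latitude subsquare b = 1; −1 → 0 = a.

FK49la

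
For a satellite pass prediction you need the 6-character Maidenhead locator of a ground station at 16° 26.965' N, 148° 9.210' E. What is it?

QK46bk

Add 180° to longitude and 90° to latitude: 328.1535, 106.4494.
Field (20°×10°, letters A–R): 328.1535/20 → 16 → Q, 106.4494/10 → 10 → K; chars QK.
Square (2°×1°, digits 0–9): 8.1535/2 → 4, 6.4494/1 → 6; chars 46.
Subsquare (5′×2.5′, letters a–x): 0.1535/0.0833333 → 1 → b, 0.4494/0.0416667 → 10 → k; chars bk.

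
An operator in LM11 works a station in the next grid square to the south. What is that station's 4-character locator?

LM10

Latitude square 1; −1 → 0.
The longitude characters are unchanged.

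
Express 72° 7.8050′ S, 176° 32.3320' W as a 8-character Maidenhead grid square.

AB17ru58

Add 180° to longitude and 90° to latitude: 3.46113, 17.86992.
Field: lon ⌊3.46113/20⌋ = 0 → A; lat ⌊17.86992/10⌋ = 1 → B.
Square: lon ⌊3.46113/2⌋ = 1; lat ⌊7.86992/1⌋ = 7.
Subsquare: lon ⌊1.46113/0.0833333⌋ = 17 → r; lat ⌊0.86992/0.0416667⌋ = 20 → u.
Extended square: lon ⌊0.04447/0.00833333⌋ = 5; lat ⌊0.03658/0.00416667⌋ = 8.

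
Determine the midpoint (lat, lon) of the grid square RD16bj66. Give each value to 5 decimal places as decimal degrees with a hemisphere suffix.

53.59792° S, 162.13750° E

Field R=17, D=3: +17·20° lon, +3·10° lat → SW at lon 160°, lat -60°.
Square 1, 6: +1·2° lon, +6·1° lat → SW at lon 162°, lat -54°.
Subsquare b=1, j=9: +1·0.0833333° lon, +9·0.0416667° lat → SW at lon 162.083°, lat -53.625°.
Extended square 6, 6: +6·0.00833333° lon, +6·0.00416667° lat → SW at lon 162.133°, lat -53.6°.
Cell spans 0.00833333° lon × 0.00416667° lat. Centre is SW corner plus half of each.
latitude 53.59792° S, longitude 162.13750° E.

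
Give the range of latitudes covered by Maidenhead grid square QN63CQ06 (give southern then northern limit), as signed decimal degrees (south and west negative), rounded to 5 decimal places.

43.69167, 43.69583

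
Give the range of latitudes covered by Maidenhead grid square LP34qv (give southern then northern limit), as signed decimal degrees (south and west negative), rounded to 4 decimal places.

Field L=11, P=15: +11·20° lon, +15·10° lat → SW at lon 40°, lat 60°.
Square 3, 4: +3·2° lon, +4·1° lat → SW at lon 46°, lat 64°.
Subsquare q=16, v=21: +16·0.0833333° lon, +21·0.0416667° lat → SW at lon 47.3333°, lat 64.875°.
Cell spans 0.0833333° lon × 0.0416667° lat.
south 64.8750, north 64.9167.

64.8750, 64.9167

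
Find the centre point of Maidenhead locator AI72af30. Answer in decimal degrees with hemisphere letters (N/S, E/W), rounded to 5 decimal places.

Field A=0, I=8: +0·20° lon, +8·10° lat → SW at lon -180°, lat -10°.
Square 7, 2: +7·2° lon, +2·1° lat → SW at lon -166°, lat -8°.
Subsquare a=0, f=5: +0·0.0833333° lon, +5·0.0416667° lat → SW at lon -166°, lat -7.79167°.
Extended square 3, 0: +3·0.00833333° lon, +0·0.00416667° lat → SW at lon -165.975°, lat -7.79167°.
Cell spans 0.00833333° lon × 0.00416667° lat. Centre is SW corner plus half of each.
latitude 7.78958° S, longitude 165.97083° W.

7.78958° S, 165.97083° W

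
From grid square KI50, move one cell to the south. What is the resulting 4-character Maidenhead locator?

KH59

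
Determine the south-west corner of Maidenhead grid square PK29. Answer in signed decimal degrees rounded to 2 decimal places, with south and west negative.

19.00, 124.00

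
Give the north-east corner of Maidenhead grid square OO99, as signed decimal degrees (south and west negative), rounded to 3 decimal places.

60.000, 120.000

Field O=14, O=14: +14·20° lon, +14·10° lat → SW at lon 100°, lat 50°.
Square 9, 9: +9·2° lon, +9·1° lat → SW at lon 118°, lat 59°.
Cell spans 2° lon × 1° lat. NE corner is SW corner plus one full cell.
latitude 60.000, longitude 120.000.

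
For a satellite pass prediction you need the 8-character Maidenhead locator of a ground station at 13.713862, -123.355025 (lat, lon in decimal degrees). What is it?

Add 180° to longitude and 90° to latitude: 56.64498, 103.71386.
Field: 56.64498/20 → 2 → C, 103.71386/10 → 10 → K; chars CK.
Square: 16.64498/2 → 8, 3.71386/1 → 3; chars 83.
Subsquare: 0.64498/0.0833333 → 7 → h, 0.71386/0.0416667 → 17 → r; chars hr.
Extended square: 0.06164/0.00833333 → 7, 0.00553/0.00416667 → 1; chars 71.

CK83hr71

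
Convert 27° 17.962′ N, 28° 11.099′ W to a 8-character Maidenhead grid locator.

Offset from 180°W / 90°S: lon 151.81502°, lat 117.29937°.
Field: 151.81502/20 → 7 → H, 117.29937/10 → 11 → L; chars HL.
Square: 11.81502/2 → 5, 7.29937/1 → 7; chars 57.
Subsquare: 1.81502/0.0833333 → 21 → v, 0.29937/0.0416667 → 7 → h; chars vh.
Extended square: 0.06502/0.00833333 → 7, 0.00770/0.00416667 → 1; chars 71.

HL57vh71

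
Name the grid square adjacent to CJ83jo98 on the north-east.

Longitude extended square 9; +1 → 10, wraps to 0, carry into subsquare.
Longitude subsquare j = 9; +1 → 10 = k.
Latitude extended square 8; +1 → 9.

CJ83ko09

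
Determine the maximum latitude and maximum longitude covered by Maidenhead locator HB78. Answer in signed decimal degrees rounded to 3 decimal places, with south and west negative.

-71.000, -24.000

Field H=7, B=1: +7·20° lon, +1·10° lat → SW at lon -40°, lat -80°.
Square 7, 8: +7·2° lon, +8·1° lat → SW at lon -26°, lat -72°.
Cell spans 2° lon × 1° lat. NE corner is SW corner plus one full cell.
latitude -71.000, longitude -24.000.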